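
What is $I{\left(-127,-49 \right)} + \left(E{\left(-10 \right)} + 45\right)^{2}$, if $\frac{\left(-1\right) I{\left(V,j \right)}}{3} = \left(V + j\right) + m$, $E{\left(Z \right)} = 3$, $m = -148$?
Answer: $3276$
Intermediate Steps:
$I{\left(V,j \right)} = 444 - 3 V - 3 j$ ($I{\left(V,j \right)} = - 3 \left(\left(V + j\right) - 148\right) = - 3 \left(-148 + V + j\right) = 444 - 3 V - 3 j$)
$I{\left(-127,-49 \right)} + \left(E{\left(-10 \right)} + 45\right)^{2} = \left(444 - -381 - -147\right) + \left(3 + 45\right)^{2} = \left(444 + 381 + 147\right) + 48^{2} = 972 + 2304 = 3276$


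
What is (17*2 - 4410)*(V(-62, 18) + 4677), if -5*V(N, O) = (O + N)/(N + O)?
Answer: -102328384/5 ≈ -2.0466e+7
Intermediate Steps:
V(N, O) = -⅕ (V(N, O) = -(O + N)/(5*(N + O)) = -(N + O)/(5*(N + O)) = -⅕*1 = -⅕)
(17*2 - 4410)*(V(-62, 18) + 4677) = (17*2 - 4410)*(-⅕ + 4677) = (34 - 4410)*(23384/5) = -4376*23384/5 = -102328384/5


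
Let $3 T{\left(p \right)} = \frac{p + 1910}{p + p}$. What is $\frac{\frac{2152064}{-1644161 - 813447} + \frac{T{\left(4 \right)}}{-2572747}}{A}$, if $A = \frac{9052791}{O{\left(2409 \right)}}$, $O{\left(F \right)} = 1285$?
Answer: $- \frac{3557466084674555}{28619509803958005108} \approx -0.0001243$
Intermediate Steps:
$T{\left(p \right)} = \frac{1910 + p}{6 p}$ ($T{\left(p \right)} = \frac{\left(p + 1910\right) \frac{1}{p + p}}{3} = \frac{\left(1910 + p\right) \frac{1}{2 p}}{3} = \frac{\frac{1}{2} \frac{1}{p} \left(1910 + p\right)}{3} = \frac{1910 + p}{6 p}$)
$A = \frac{9052791}{1285} \approx 7045.0$
$\frac{\frac{2152064}{-1644161 - 813447} + \frac{T{\left(4 \right)}}{-2572747}}{A} = \frac{\frac{2152064}{-1644161 - 813447} + \frac{\frac{1}{6} \cdot \frac{1}{4} \left(1910 + 4\right)}{-2572747}}{\frac{9052791}{1285}} = \left(\frac{2152064}{-2457608} + \frac{1}{6} \cdot \frac{1}{4} \cdot 1914 \left(- \frac{1}{2572747}\right)\right) \frac{1285}{9052791} = \left(2152064 \left(- \frac{1}{2457608}\right) + \frac{319}{4} \left(- \frac{1}{2572747}\right)\right) \frac{1285}{9052791} = \left(- \frac{269008}{307201} - \frac{319}{10290988}\right) \frac{1285}{9052791} = \left(- \frac{2768456097023}{3161401804588}\right) \frac{1285}{9052791} = - \frac{3557466084674555}{28619509803958005108}$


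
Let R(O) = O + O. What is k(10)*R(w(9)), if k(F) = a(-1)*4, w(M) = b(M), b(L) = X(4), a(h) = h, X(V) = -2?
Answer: 16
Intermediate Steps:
b(L) = -2
w(M) = -2
R(O) = 2*O
k(F) = -4 (k(F) = -1*4 = -4)
k(10)*R(w(9)) = -8*(-2) = -4*(-4) = 16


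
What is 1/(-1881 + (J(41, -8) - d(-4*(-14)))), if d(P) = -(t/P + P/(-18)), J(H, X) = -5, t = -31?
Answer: -504/952391 ≈ -0.00052919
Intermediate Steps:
d(P) = 31/P + P/18 (d(P) = -(-31/P + P/(-18)) = -(-31/P + P*(-1/18)) = -(-31/P - P/18) = 31/P + P/18)
1/(-1881 + (J(41, -8) - d(-4*(-14)))) = 1/(-1881 + (-5 - (31/((-4*(-14))) + (-4*(-14))/18))) = 1/(-1881 + (-5 - (31/56 + (1/18)*56))) = 1/(-1881 + (-5 - (31*(1/56) + 28/9))) = 1/(-1881 + (-5 - (31/56 + 28/9))) = 1/(-1881 + (-5 - 1*1847/504)) = 1/(-1881 + (-5 - 1847/504)) = 1/(-1881 - 4367/504) = 1/(-952391/504) = -504/952391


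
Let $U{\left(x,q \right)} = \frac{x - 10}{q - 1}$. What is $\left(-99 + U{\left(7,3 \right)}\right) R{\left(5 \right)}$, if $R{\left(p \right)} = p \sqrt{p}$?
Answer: $- \frac{1005 \sqrt{5}}{2} \approx -1123.6$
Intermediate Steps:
$U{\left(x,q \right)} = \frac{-10 + x}{-1 + q}$
$R{\left(p \right)} = p^{\frac{3}{2}}$
$\left(-99 + U{\left(7,3 \right)}\right) R{\left(5 \right)} = \left(-99 + \frac{-10 + 7}{-1 + 3}\right) 5^{\frac{3}{2}} = \left(-99 + \frac{1}{2} \left(-3\right)\right) 5 \sqrt{5} = \left(-99 - \frac{3}{2}\right) 5 \sqrt{5} = - \frac{201 \cdot 5 \sqrt{5}}{2} = - \frac{1005 \sqrt{5}}{2}$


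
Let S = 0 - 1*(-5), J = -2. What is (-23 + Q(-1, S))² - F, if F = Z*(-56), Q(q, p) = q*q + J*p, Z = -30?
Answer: -656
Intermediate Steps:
S = 5 (S = 0 + 5 = 5)
Q(q, p) = q² - 2*p (Q(q, p) = q*q - 2*p = q² - 2*p)
F = 1680 (F = -30*(-56) = 1680)
(-23 + Q(-1, S))² - F = (-23 + ((-1)² - 2*5))² - 1*1680 = (-23 + (1 - 10))² - 1680 = (-23 - 9)² - 1680 = (-32)² - 1680 = 1024 - 1680 = -656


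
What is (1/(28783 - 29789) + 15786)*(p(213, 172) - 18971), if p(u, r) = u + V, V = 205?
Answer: -294634905395/1006 ≈ -2.9288e+8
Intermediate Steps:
p(u, r) = 205 + u (p(u, r) = u + 205 = 205 + u)
(1/(28783 - 29789) + 15786)*(p(213, 172) - 18971) = (1/(28783 - 29789) + 15786)*((205 + 213) - 18971) = (1/(-1006) + 15786)*(418 - 18971) = (-1/1006 + 15786)*(-18553) = (15880715/1006)*(-18553) = -294634905395/1006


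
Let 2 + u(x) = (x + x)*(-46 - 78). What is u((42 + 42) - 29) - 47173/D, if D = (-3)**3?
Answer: -321161/27 ≈ -11895.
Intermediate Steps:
D = -27
u(x) = -2 - 248*x (u(x) = -2 + (x + x)*(-46 - 78) = -2 + (2*x)*(-124) = -2 - 248*x)
u((42 + 42) - 29) - 47173/D = (-2 - 248*((42 + 42) - 29)) - 47173/(-27) = (-2 - 248*(84 - 29)) - 47173*(-1)/27 = (-2 - 248*55) - 1*(-47173/27) = (-2 - 13640) + 47173/27 = -13642 + 47173/27 = -321161/27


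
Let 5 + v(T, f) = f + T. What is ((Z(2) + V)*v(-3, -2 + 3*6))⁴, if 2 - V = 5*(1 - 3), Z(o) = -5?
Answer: 9834496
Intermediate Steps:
v(T, f) = -5 + T + f (v(T, f) = -5 + (f + T) = -5 + (T + f) = -5 + T + f)
V = 12 (V = 2 - 5*(1 - 3) = 2 - 5*(-2) = 2 - 1*(-10) = 2 + 10 = 12)
((Z(2) + V)*v(-3, -2 + 3*6))⁴ = ((-5 + 12)*(-5 - 3 + (-2 + 3*6)))⁴ = (7*(-5 - 3 + (-2 + 18)))⁴ = (7*(-5 - 3 + 16))⁴ = (7*8)⁴ = 56⁴ = 9834496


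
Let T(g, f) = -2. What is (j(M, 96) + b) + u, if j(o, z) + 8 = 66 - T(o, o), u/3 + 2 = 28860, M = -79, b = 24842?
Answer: 111476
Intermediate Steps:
u = 86574 (u = -6 + 3*28860 = -6 + 86580 = 86574)
j(o, z) = 60 (j(o, z) = -8 + (66 - 1*(-2)) = -8 + (66 + 2) = -8 + 68 = 60)
(j(M, 96) + b) + u = (60 + 24842) + 86574 = 24902 + 86574 = 111476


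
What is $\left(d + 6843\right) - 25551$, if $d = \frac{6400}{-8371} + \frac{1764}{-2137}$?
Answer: $- \frac{334692618760}{17888827} \approx -18710.0$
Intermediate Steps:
$d = - \frac{28443244}{17888827}$ ($d = 6400 \left(- \frac{1}{8371}\right) + 1764 \left(- \frac{1}{2137}\right) = - \frac{6400}{8371} - \frac{1764}{2137} = - \frac{28443244}{17888827} \approx -1.59$)
$\left(d + 6843\right) - 25551 = \left(- \frac{28443244}{17888827} + 6843\right) - 25551 = \frac{122384799917}{17888827} - 25551 = - \frac{334692618760}{17888827}$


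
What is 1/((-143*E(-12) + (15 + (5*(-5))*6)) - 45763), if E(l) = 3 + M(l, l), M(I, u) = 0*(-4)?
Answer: -1/46327 ≈ -2.1586e-5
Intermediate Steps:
M(I, u) = 0
E(l) = 3 (E(l) = 3 + 0 = 3)
1/((-143*E(-12) + (15 + (5*(-5))*6)) - 45763) = 1/((-143*3 + (15 + (5*(-5))*6)) - 45763) = 1/((-429 + (15 - 25*6)) - 45763) = 1/((-429 + (15 - 150)) - 45763) = 1/((-429 - 135) - 45763) = 1/(-564 - 45763) = 1/(-46327) = -1/46327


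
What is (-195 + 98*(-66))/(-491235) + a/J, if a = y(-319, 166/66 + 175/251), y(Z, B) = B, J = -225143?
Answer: 4137495953689/305361413751405 ≈ 0.013550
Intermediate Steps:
a = 26608/8283 (a = 166/66 + 175/251 = 166*(1/66) + 175*(1/251) = 83/33 + 175/251 = 26608/8283 ≈ 3.2124)
(-195 + 98*(-66))/(-491235) + a/J = (-195 + 98*(-66))/(-491235) + (26608/8283)/(-225143) = (-195 - 6468)*(-1/491235) + (26608/8283)*(-1/225143) = -6663*(-1/491235) - 26608/1864859469 = 2221/163745 - 26608/1864859469 = 4137495953689/305361413751405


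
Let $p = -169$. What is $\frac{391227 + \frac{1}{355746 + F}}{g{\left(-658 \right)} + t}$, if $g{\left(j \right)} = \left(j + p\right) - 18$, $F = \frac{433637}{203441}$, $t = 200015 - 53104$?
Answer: $\frac{14157283645661431}{5285672494414559} \approx 2.6784$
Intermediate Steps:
$t = 146911$
$F = \frac{433637}{203441}$ ($F = 433637 \cdot \frac{1}{203441} = \frac{433637}{203441} \approx 2.1315$)
$g{\left(j \right)} = -187 + j$ ($g{\left(j \right)} = \left(j - 169\right) - 18 = \left(-169 + j\right) - 18 = -187 + j$)
$\frac{391227 + \frac{1}{355746 + F}}{g{\left(-658 \right)} + t} = \frac{391227 + \frac{1}{355746 + \frac{433637}{203441}}}{\left(-187 - 658\right) + 146911} = \frac{391227 + \frac{1}{\frac{72373755623}{203441}}}{-845 + 146911} = \frac{391227 + \frac{203441}{72373755623}}{146066} = \frac{28314567291322862}{72373755623} \cdot \frac{1}{146066} = \frac{14157283645661431}{5285672494414559}$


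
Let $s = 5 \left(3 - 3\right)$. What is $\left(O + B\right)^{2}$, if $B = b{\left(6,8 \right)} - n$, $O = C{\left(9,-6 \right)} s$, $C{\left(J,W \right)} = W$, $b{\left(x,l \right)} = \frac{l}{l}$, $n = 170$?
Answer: $28561$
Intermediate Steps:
$b{\left(x,l \right)} = 1$
$s = 0$ ($s = 5 \cdot 0 = 0$)
$O = 0$ ($O = \left(-6\right) 0 = 0$)
$B = -169$ ($B = 1 - 170 = -169$)
$\left(O + B\right)^{2} = \left(0 - 169\right)^{2} = \left(-169\right)^{2} = 28561$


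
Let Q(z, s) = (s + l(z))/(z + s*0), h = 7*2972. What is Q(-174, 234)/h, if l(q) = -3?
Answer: -11/172376 ≈ -6.3814e-5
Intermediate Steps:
h = 20804
Q(z, s) = (-3 + s)/z (Q(z, s) = (s - 3)/(z + s*0) = (-3 + s)/(z + 0) = (-3 + s)/z)
Q(-174, 234)/h = ((-3 + 234)/(-174))/20804 = -1/174*231*(1/20804) = -77/58*1/20804 = -11/172376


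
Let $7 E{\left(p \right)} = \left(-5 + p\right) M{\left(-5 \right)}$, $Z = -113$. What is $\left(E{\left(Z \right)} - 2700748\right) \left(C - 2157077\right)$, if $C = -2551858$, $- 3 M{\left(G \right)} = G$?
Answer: $12717779082030$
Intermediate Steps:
$M{\left(G \right)} = - \frac{G}{3}$
$E{\left(p \right)} = - \frac{25}{21} + \frac{5 p}{21}$ ($E{\left(p \right)} = \frac{\left(-5 + p\right) \left(\left(- \frac{1}{3}\right) \left(-5\right)\right)}{7} = \frac{\left(-5 + p\right) \frac{5}{3}}{7} = \frac{- \frac{25}{3} + \frac{5 p}{3}}{7} = - \frac{25}{21} + \frac{5 p}{21}$)
$\left(E{\left(Z \right)} - 2700748\right) \left(C - 2157077\right) = \left(\left(- \frac{25}{21} + \frac{5}{21} \left(-113\right)\right) - 2700748\right) \left(-2551858 - 2157077\right) = \left(\left(- \frac{25}{21} - \frac{565}{21}\right) - 2700748\right) \left(-4708935\right) = \left(- \frac{590}{21} - 2700748\right) \left(-4708935\right) = \left(- \frac{56716298}{21}\right) \left(-4708935\right) = 12717779082030$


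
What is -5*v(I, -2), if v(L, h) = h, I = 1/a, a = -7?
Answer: 10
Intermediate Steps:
I = -⅐ (I = 1/(-7) = -⅐ ≈ -0.14286)
-5*v(I, -2) = -5*(-2) = 10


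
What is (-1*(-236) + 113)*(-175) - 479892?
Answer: -540967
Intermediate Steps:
(-1*(-236) + 113)*(-175) - 479892 = (236 + 113)*(-175) - 479892 = 349*(-175) - 479892 = -61075 - 479892 = -540967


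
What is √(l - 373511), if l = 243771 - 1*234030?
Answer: I*√363770 ≈ 603.13*I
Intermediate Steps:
l = 9741 (l = 243771 - 234030 = 9741)
√(l - 373511) = √(9741 - 373511) = √(-363770) = I*√363770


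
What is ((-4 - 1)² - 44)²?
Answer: 361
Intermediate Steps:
((-4 - 1)² - 44)² = ((-5)² - 44)² = (25 - 44)² = (-19)² = 361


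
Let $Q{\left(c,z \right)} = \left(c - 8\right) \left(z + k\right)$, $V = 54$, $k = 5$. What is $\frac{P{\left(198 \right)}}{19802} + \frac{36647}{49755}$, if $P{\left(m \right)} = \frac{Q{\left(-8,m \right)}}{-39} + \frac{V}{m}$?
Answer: $\frac{34789095389}{46963512310} \approx 0.74077$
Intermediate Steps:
$Q{\left(c,z \right)} = \left(-8 + c\right) \left(5 + z\right)$ ($Q{\left(c,z \right)} = \left(c - 8\right) \left(z + 5\right) = \left(-8 + c\right) \left(5 + z\right)$)
$P{\left(m \right)} = \frac{80}{39} + \frac{54}{m} + \frac{16 m}{39}$ ($P{\left(m \right)} = \frac{-40 - 8 m + 5 \left(-8\right) - 8 m}{-39} + \frac{54}{m} = \left(-40 - 8 m - 40 - 8 m\right) \left(- \frac{1}{39}\right) + \frac{54}{m} = \left(-80 - 16 m\right) \left(- \frac{1}{39}\right) + \frac{54}{m} = \left(\frac{80}{39} + \frac{16 m}{39}\right) + \frac{54}{m} = \frac{80}{39} + \frac{54}{m} + \frac{16 m}{39}$)
$\frac{P{\left(198 \right)}}{19802} + \frac{36647}{49755} = \frac{\frac{2}{39} \cdot \frac{1}{198} \left(1053 + 8 \cdot 198 \left(5 + 198\right)\right)}{19802} + \frac{36647}{49755} = \frac{2}{39} \cdot \frac{1}{198} \left(1053 + 8 \cdot 198 \cdot 203\right) \frac{1}{19802} + 36647 \cdot \frac{1}{49755} = \frac{2}{39} \cdot \frac{1}{198} \left(1053 + 321552\right) \frac{1}{19802} + \frac{36647}{49755} = \frac{2}{39} \cdot \frac{1}{198} \cdot 322605 \cdot \frac{1}{19802} + \frac{36647}{49755} = \frac{35845}{429} \cdot \frac{1}{19802} + \frac{36647}{49755} = \frac{35845}{8495058} + \frac{36647}{49755} = \frac{34789095389}{46963512310}$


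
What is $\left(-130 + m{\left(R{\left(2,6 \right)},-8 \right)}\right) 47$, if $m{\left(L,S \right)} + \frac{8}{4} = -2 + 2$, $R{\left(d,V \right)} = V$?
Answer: $-6204$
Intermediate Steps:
$m{\left(L,S \right)} = -2$ ($m{\left(L,S \right)} = -2 + \left(-2 + 2\right) = -2 + 0 = -2$)
$\left(-130 + m{\left(R{\left(2,6 \right)},-8 \right)}\right) 47 = \left(-130 - 2\right) 47 = \left(-132\right) 47 = -6204$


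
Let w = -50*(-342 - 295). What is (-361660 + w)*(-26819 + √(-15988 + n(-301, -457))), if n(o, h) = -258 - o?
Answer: 8845174390 - 329810*I*√15945 ≈ 8.8452e+9 - 4.1646e+7*I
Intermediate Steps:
w = 31850 (w = -50*(-637) = 31850)
(-361660 + w)*(-26819 + √(-15988 + n(-301, -457))) = (-361660 + 31850)*(-26819 + √(-15988 + (-258 - 1*(-301)))) = -329810*(-26819 + √(-15988 + (-258 + 301))) = -329810*(-26819 + √(-15988 + 43)) = -329810*(-26819 + √(-15945)) = -329810*(-26819 + I*√15945) = 8845174390 - 329810*I*√15945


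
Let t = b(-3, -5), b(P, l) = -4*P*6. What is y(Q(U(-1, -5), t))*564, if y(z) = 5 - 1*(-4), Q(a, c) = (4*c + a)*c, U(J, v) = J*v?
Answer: 5076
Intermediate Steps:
b(P, l) = -24*P
t = 72 (t = -24*(-3) = 72)
Q(a, c) = c*(a + 4*c) (Q(a, c) = (a + 4*c)*c = c*(a + 4*c))
y(z) = 9 (y(z) = 5 + 4 = 9)
y(Q(U(-1, -5), t))*564 = 9*564 = 5076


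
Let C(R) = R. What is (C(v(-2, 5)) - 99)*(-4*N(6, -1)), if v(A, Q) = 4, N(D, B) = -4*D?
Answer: -9120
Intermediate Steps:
(C(v(-2, 5)) - 99)*(-4*N(6, -1)) = (4 - 99)*(-(-16)*6) = -(-380)*(-24) = -95*96 = -9120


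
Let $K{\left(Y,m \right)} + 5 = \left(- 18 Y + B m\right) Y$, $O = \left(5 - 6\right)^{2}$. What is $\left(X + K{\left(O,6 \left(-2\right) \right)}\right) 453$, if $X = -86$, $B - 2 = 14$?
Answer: $-136353$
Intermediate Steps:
$B = 16$ ($B = 2 + 14 = 16$)
$O = 1$ ($O = \left(5 - 6\right)^{2} = \left(-1\right)^{2} = 1$)
$K{\left(Y,m \right)} = -5 + Y \left(- 18 Y + 16 m\right)$ ($K{\left(Y,m \right)} = -5 + \left(- 18 Y + 16 m\right) Y = -5 + Y \left(- 18 Y + 16 m\right)$)
$\left(X + K{\left(O,6 \left(-2\right) \right)}\right) 453 = \left(-86 - \left(5 + 18 - 96 \left(-2\right)\right)\right) 453 = \left(-86 - \left(23 + 192\right)\right) 453 = \left(-86 - 215\right) 453 = \left(-301\right) 453 = -136353$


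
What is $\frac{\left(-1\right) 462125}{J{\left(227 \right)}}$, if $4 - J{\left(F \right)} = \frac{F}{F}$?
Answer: $- \frac{462125}{3} \approx -1.5404 \cdot 10^{5}$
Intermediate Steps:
$J{\left(F \right)} = 3$ ($J{\left(F \right)} = 4 - \frac{F}{F} = 4 - 1 = 3$)
$\frac{\left(-1\right) 462125}{J{\left(227 \right)}} = \frac{\left(-1\right) 462125}{3} = \left(-462125\right) \frac{1}{3} = - \frac{462125}{3}$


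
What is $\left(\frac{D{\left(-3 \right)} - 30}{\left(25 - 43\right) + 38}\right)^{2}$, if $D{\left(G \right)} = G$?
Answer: $\frac{1089}{400} \approx 2.7225$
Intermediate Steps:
$\left(\frac{D{\left(-3 \right)} - 30}{\left(25 - 43\right) + 38}\right)^{2} = \left(\frac{-3 - 30}{\left(25 - 43\right) + 38}\right)^{2} = \left(- \frac{33}{-18 + 38}\right)^{2} = \left(- \frac{33}{20}\right)^{2} = \frac{1089}{400}$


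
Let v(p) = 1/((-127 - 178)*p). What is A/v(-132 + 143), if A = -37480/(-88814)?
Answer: -5715700/4037 ≈ -1415.8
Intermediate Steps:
v(p) = -1/(305*p) (v(p) = 1/((-305)*p) = -1/(305*p))
A = 18740/44407 (A = -37480*(-1/88814) = 18740/44407 ≈ 0.42201)
A/v(-132 + 143) = 18740/(44407*((-1/(305*(-132 + 143))))) = 18740/(44407*((-1/305/11))) = 18740/(44407*((-1/305*1/11))) = 18740/(44407*(-1/3355)) = (18740/44407)*(-3355) = -5715700/4037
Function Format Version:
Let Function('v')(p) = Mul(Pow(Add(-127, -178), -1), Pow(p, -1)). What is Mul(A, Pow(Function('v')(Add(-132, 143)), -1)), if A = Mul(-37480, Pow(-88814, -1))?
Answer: Rational(-5715700, 4037) ≈ -1415.8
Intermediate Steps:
Function('v')(p) = Mul(Rational(-1, 305), Pow(p, -1)) (Function('v')(p) = Mul(Pow(-305, -1), Pow(p, -1)) = Mul(Rational(-1, 305), Pow(p, -1)))
A = Rational(18740, 44407) (A = Mul(-37480, Rational(-1, 88814)) = Rational(18740, 44407) ≈ 0.42201)
Mul(A, Pow(Function('v')(Add(-132, 143)), -1)) = Mul(Rational(18740, 44407), Pow(Mul(Rational(-1, 305), Pow(Add(-132, 143), -1)), -1)) = Mul(Rational(18740, 44407), Pow(Mul(Rational(-1, 305), Pow(11, -1)), -1)) = Mul(Rational(18740, 44407), Pow(Mul(Rational(-1, 305), Rational(1, 11)), -1)) = Mul(Rational(18740, 44407), Pow(Rational(-1, 3355), -1)) = Mul(Rational(18740, 44407), -3355) = Rational(-5715700, 4037)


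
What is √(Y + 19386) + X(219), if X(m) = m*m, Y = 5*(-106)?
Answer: 47961 + 2*√4714 ≈ 48098.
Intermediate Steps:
Y = -530
X(m) = m²
√(Y + 19386) + X(219) = √(-530 + 19386) + 219² = √18856 + 47961 = 2*√4714 + 47961 = 47961 + 2*√4714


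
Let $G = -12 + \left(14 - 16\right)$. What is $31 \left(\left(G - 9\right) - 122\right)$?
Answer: $-4495$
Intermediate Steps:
$G = -14$ ($G = -12 + \left(14 - 16\right) = -12 - 2 = -14$)
$31 \left(\left(G - 9\right) - 122\right) = 31 \left(\left(-14 - 9\right) - 122\right) = 31 \left(-23 - 122\right) = 31 \left(-145\right) = -4495$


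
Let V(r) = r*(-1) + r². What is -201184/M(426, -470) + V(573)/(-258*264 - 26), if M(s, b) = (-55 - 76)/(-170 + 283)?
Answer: 774496091630/4463039 ≈ 1.7354e+5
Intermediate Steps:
M(s, b) = -131/113
V(r) = r² - r (V(r) = -r + r² = r² - r)
-201184/M(426, -470) + V(573)/(-258*264 - 26) = -201184/(-131/113) + (573*(-1 + 573))/(-258*264 - 26) = -201184*(-113/131) + (573*572)/(-68112 - 26) = 22733792/131 + 327756/(-68138) = 22733792/131 + 327756*(-1/68138) = 22733792/131 - 163878/34069 = 774496091630/4463039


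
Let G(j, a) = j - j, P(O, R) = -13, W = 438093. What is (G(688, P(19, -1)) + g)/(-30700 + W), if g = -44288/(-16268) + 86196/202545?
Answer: 123482732/15980485407495 ≈ 7.7271e-6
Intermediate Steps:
g = 123482732/39226215 (g = -44288*(-1/16268) + 86196*(1/202545) = 11072/4067 + 28732/67515 = 123482732/39226215 ≈ 3.1480)
G(j, a) = 0
(G(688, P(19, -1)) + g)/(-30700 + W) = (0 + 123482732/39226215)/(-30700 + 438093) = (123482732/39226215)/407393 = (123482732/39226215)*(1/407393) = 123482732/15980485407495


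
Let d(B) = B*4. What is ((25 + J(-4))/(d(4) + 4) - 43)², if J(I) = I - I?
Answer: 27889/16 ≈ 1743.1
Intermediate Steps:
d(B) = 4*B
J(I) = 0
((25 + J(-4))/(d(4) + 4) - 43)² = ((25 + 0)/(4*4 + 4) - 43)² = (25/(16 + 4) - 43)² = (25/20 - 43)² = (25*(1/20) - 43)² = (5/4 - 43)² = (-167/4)² = 27889/16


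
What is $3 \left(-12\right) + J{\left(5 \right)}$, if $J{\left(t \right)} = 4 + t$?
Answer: $-27$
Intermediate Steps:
$3 \left(-12\right) + J{\left(5 \right)} = 3 \left(-12\right) + \left(4 + 5\right) = -36 + 9 = -27$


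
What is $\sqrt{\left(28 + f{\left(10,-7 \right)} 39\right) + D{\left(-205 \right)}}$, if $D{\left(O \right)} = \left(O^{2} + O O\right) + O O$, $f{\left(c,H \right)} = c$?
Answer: $\sqrt{126493} \approx 355.66$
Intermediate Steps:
$D{\left(O \right)} = 3 O^{2}$ ($D{\left(O \right)} = \left(O^{2} + O^{2}\right) + O^{2} = 2 O^{2} + O^{2} = 3 O^{2}$)
$\sqrt{\left(28 + f{\left(10,-7 \right)} 39\right) + D{\left(-205 \right)}} = \sqrt{\left(28 + 10 \cdot 39\right) + 3 \left(-205\right)^{2}} = \sqrt{\left(28 + 390\right) + 3 \cdot 42025} = \sqrt{418 + 126075} = \sqrt{126493}$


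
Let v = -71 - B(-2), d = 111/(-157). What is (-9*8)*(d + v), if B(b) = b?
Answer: 787968/157 ≈ 5018.9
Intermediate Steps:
d = -111/157 (d = 111*(-1/157) = -111/157 ≈ -0.70701)
v = -69 (v = -71 - 1*(-2) = -71 + 2 = -69)
(-9*8)*(d + v) = (-9*8)*(-111/157 - 69) = -72*(-10944/157) = 787968/157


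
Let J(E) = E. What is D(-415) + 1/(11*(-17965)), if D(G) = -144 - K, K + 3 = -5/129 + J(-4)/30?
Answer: -1196677437/8497445 ≈ -140.83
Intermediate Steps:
K = -682/215 (K = -3 + (-5/129 - 4/30) = -3 + (-5*1/129 - 4*1/30) = -3 + (-5/129 - 2/15) = -3 - 37/215 = -682/215 ≈ -3.1721)
D(G) = -30278/215 (D(G) = -144 - 1*(-682/215) = -144 + 682/215 = -30278/215)
D(-415) + 1/(11*(-17965)) = -30278/215 + 1/(11*(-17965)) = -30278/215 + 1/(-197615) = -30278/215 - 1/197615 = -1196677437/8497445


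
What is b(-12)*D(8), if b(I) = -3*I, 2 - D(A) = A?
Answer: -216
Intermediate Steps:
D(A) = 2 - A
b(-12)*D(8) = (-3*(-12))*(2 - 1*8) = 36*(2 - 8) = 36*(-6) = -216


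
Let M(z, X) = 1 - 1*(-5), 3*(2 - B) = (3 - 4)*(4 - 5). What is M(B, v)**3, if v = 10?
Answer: 216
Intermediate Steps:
B = 5/3 (B = 2 - (3 - 4)*(4 - 5)/3 = 2 - (-1)*(-1)/3 = 2 - 1/3*1 = 2 - 1/3 = 5/3 ≈ 1.6667)
M(z, X) = 6 (M(z, X) = 1 + 5 = 6)
M(B, v)**3 = 6**3 = 216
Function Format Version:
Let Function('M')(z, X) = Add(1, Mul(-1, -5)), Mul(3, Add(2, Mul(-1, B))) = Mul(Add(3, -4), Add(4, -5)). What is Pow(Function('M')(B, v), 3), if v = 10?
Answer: 216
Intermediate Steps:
B = Rational(5, 3) (B = Add(2, Mul(Rational(-1, 3), Mul(Add(3, -4), Add(4, -5)))) = Add(2, Mul(Rational(-1, 3), Mul(-1, -1))) = Add(2, Mul(Rational(-1, 3), 1)) = Add(2, Rational(-1, 3)) = Rational(5, 3) ≈ 1.6667)
Function('M')(z, X) = 6 (Function('M')(z, X) = Add(1, 5) = 6)
Pow(Function('M')(B, v), 3) = Pow(6, 3) = 216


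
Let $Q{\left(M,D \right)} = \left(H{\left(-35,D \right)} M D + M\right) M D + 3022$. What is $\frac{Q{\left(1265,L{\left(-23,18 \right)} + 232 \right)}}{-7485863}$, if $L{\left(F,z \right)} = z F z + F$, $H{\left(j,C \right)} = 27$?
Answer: $- \frac{2266624427246022}{7485863} \approx -3.0279 \cdot 10^{8}$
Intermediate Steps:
$L{\left(F,z \right)} = F + F z^{2}$ ($L{\left(F,z \right)} = F z z + F = F z^{2} + F = F + F z^{2}$)
$Q{\left(M,D \right)} = 3022 + D M \left(M + 27 D M\right)$ ($Q{\left(M,D \right)} = \left(27 M D + M\right) M D + 3022 = \left(27 D M + M\right) M D + 3022 = \left(M + 27 D M\right) M D + 3022 = M \left(M + 27 D M\right) D + 3022 = D M \left(M + 27 D M\right) + 3022 = 3022 + D M \left(M + 27 D M\right)$)
$\frac{Q{\left(1265,L{\left(-23,18 \right)} + 232 \right)}}{-7485863} = \frac{3022 + \left(- 23 \left(1 + 18^{2}\right) + 232\right) 1265^{2} + 27 \left(- 23 \left(1 + 18^{2}\right) + 232\right)^{2} \cdot 1265^{2}}{-7485863} = \left(3022 + \left(- 23 \left(1 + 324\right) + 232\right) 1600225 + 27 \left(- 23 \left(1 + 324\right) + 232\right)^{2} \cdot 1600225\right) \left(- \frac{1}{7485863}\right) = \left(3022 + \left(\left(-23\right) 325 + 232\right) 1600225 + 27 \left(\left(-23\right) 325 + 232\right)^{2} \cdot 1600225\right) \left(- \frac{1}{7485863}\right) = \left(3022 + \left(-7475 + 232\right) 1600225 + 27 \left(-7475 + 232\right)^{2} \cdot 1600225\right) \left(- \frac{1}{7485863}\right) = \left(3022 - 11590429675 + 27 \left(-7243\right)^{2} \cdot 1600225\right) \left(- \frac{1}{7485863}\right) = \left(3022 - 11590429675 + 27 \cdot 52461049 \cdot 1600225\right) \left(- \frac{1}{7485863}\right) = \left(3022 - 11590429675 + 2266636017672675\right) \left(- \frac{1}{7485863}\right) = 2266624427246022 \left(- \frac{1}{7485863}\right) = - \frac{2266624427246022}{7485863}$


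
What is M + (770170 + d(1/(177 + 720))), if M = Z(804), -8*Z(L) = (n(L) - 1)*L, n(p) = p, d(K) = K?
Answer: 1236906491/1794 ≈ 6.8947e+5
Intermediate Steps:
Z(L) = -L*(-1 + L)/8 (Z(L) = -(L - 1)*L/8 = -(-1 + L)*L/8 = -L*(-1 + L)/8)
M = -161403/2 (M = (⅛)*804*(1 - 1*804) = (⅛)*804*(1 - 804) = (⅛)*804*(-803) = -161403/2 ≈ -80702.)
M + (770170 + d(1/(177 + 720))) = -161403/2 + (770170 + 1/(177 + 720)) = -161403/2 + (770170 + 1/897) = -161403/2 + 690842491/897 = 1236906491/1794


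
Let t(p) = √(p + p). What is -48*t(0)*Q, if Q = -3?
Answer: 0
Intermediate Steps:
t(p) = √2*√p (t(p) = √(2*p) = √2*√p)
-48*t(0)*Q = -48*√2*√0*(-3) = -48*√2*0*(-3) = -0*(-3) = -48*0 = 0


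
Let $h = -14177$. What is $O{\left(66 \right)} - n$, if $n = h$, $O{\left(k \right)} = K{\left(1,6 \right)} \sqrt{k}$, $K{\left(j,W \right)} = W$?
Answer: $14177 + 6 \sqrt{66} \approx 14226.0$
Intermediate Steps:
$O{\left(k \right)} = 6 \sqrt{k}$
$n = -14177$
$O{\left(66 \right)} - n = 6 \sqrt{66} - -14177 = 6 \sqrt{66} + 14177 = 14177 + 6 \sqrt{66}$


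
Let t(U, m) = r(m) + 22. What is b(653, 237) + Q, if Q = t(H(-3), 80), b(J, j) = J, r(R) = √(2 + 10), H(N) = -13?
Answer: 675 + 2*√3 ≈ 678.46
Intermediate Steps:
r(R) = 2*√3 (r(R) = √12 = 2*√3)
t(U, m) = 22 + 2*√3 (t(U, m) = 2*√3 + 22 = 22 + 2*√3)
Q = 22 + 2*√3 ≈ 25.464
b(653, 237) + Q = 653 + (22 + 2*√3) = 675 + 2*√3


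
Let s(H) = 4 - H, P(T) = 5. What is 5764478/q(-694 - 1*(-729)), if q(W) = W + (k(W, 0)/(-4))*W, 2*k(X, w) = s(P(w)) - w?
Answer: 46115824/315 ≈ 1.4640e+5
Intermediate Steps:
k(X, w) = -½ - w/2 (k(X, w) = ((4 - 1*5) - w)/2 = ((4 - 5) - w)/2 = (-1 - w)/2 = -½ - w/2)
q(W) = 9*W/8 (q(W) = W + ((-½ - ½*0)/(-4))*W = W + ((-½ + 0)*(-¼))*W = W + (-½*(-¼))*W = W + W/8 = 9*W/8)
5764478/q(-694 - 1*(-729)) = 5764478/((9*(-694 - 1*(-729))/8)) = 5764478/((9*(-694 + 729)/8)) = 5764478/(((9/8)*35)) = 5764478/(315/8) = 5764478*(8/315) = 46115824/315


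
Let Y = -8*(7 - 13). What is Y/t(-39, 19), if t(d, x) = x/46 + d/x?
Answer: -41952/1433 ≈ -29.276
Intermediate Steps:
t(d, x) = x/46 + d/x (t(d, x) = x*(1/46) + d/x = x/46 + d/x)
Y = 48 (Y = -8*(-6) = 48)
Y/t(-39, 19) = 48/((1/46)*19 - 39/19) = 48/(19/46 - 39*1/19) = 48/(19/46 - 39/19) = 48/(-1433/874) = 48*(-874/1433) = -41952/1433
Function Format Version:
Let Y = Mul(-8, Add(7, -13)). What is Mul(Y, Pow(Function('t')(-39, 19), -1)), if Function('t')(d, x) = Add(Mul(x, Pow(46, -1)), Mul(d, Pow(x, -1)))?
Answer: Rational(-41952, 1433) ≈ -29.276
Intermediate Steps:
Function('t')(d, x) = Add(Mul(Rational(1, 46), x), Mul(d, Pow(x, -1))) (Function('t')(d, x) = Add(Mul(x, Rational(1, 46)), Mul(d, Pow(x, -1))) = Add(Mul(Rational(1, 46), x), Mul(d, Pow(x, -1))))
Y = 48 (Y = Mul(-8, -6) = 48)
Mul(Y, Pow(Function('t')(-39, 19), -1)) = Mul(48, Pow(Add(Mul(Rational(1, 46), 19), Mul(-39, Pow(19, -1))), -1)) = Mul(48, Pow(Add(Rational(19, 46), Mul(-39, Rational(1, 19))), -1)) = Mul(48, Pow(Add(Rational(19, 46), Rational(-39, 19)), -1)) = Mul(48, Pow(Rational(-1433, 874), -1)) = Mul(48, Rational(-874, 1433)) = Rational(-41952, 1433)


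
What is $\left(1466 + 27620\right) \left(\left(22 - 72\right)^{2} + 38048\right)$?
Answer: $1179379128$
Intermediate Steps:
$\left(1466 + 27620\right) \left(\left(22 - 72\right)^{2} + 38048\right) = 29086 \left(\left(-50\right)^{2} + 38048\right) = 29086 \left(2500 + 38048\right) = 29086 \cdot 40548 = 1179379128$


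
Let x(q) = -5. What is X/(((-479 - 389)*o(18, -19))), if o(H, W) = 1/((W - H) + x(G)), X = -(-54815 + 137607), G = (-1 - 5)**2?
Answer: -124188/31 ≈ -4006.1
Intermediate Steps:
G = 36 (G = (-6)**2 = 36)
X = -82792 (X = -1*82792 = -82792)
o(H, W) = 1/(-5 + W - H) (o(H, W) = 1/((W - H) - 5) = 1/(-5 + W - H))
X/(((-479 - 389)*o(18, -19))) = -82792*(-42/(-479 - 389)) = -82792/((-(-868)/(5 + 18 + 19))) = -82792/((-(-868)/42)) = -82792/((-868*(-1/42))) = -82792/62/3 = -82792*3/62 = -124188/31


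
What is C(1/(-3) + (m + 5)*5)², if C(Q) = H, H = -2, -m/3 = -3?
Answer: 4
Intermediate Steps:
m = 9 (m = -3*(-3) = 9)
C(Q) = -2
C(1/(-3) + (m + 5)*5)² = (-2)² = 4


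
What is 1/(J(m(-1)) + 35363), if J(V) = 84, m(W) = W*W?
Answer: 1/35447 ≈ 2.8211e-5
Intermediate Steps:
m(W) = W²
1/(J(m(-1)) + 35363) = 1/(84 + 35363) = 1/35447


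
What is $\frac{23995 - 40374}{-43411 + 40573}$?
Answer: $\frac{1489}{258} \approx 5.7713$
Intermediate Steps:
$\frac{23995 - 40374}{-43411 + 40573} = - \frac{16379}{-2838} = \left(-16379\right) \left(- \frac{1}{2838}\right) = \frac{1489}{258}$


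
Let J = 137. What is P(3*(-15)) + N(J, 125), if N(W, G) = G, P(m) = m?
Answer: 80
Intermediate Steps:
P(3*(-15)) + N(J, 125) = 3*(-15) + 125 = -45 + 125 = 80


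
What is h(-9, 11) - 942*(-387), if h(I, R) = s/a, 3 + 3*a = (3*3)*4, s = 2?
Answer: 4010096/11 ≈ 3.6455e+5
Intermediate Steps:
a = 11 (a = -1 + ((3*3)*4)/3 = -1 + (9*4)/3 = -1 + (⅓)*36 = -1 + 12 = 11)
h(I, R) = 2/11
h(-9, 11) - 942*(-387) = 2/11 - 942*(-387) = 2/11 + 364554 = 4010096/11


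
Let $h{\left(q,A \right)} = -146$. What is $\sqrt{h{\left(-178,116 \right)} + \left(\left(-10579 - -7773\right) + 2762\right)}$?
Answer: $i \sqrt{190} \approx 13.784 i$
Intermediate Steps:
$\sqrt{h{\left(-178,116 \right)} + \left(\left(-10579 - -7773\right) + 2762\right)} = \sqrt{-146 + \left(\left(-10579 - -7773\right) + 2762\right)} = \sqrt{-146 + \left(\left(-10579 + 7773\right) + 2762\right)} = \sqrt{-146 + \left(-2806 + 2762\right)} = \sqrt{-146 - 44} = \sqrt{-190} = i \sqrt{190}$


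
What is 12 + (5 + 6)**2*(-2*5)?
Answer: -1198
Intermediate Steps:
12 + (5 + 6)**2*(-2*5) = 12 + 11**2*(-10) = 12 + 121*(-10) = 12 - 1210 = -1198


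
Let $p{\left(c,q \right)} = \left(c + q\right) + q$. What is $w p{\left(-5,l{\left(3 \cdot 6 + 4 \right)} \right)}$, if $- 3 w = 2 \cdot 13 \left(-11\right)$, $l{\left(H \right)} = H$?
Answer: $3718$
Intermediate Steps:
$p{\left(c,q \right)} = c + 2 q$
$w = \frac{286}{3}$ ($w = - \frac{2 \cdot 13 \left(-11\right)}{3} = - \frac{26 \left(-11\right)}{3} = \left(- \frac{1}{3}\right) \left(-286\right) = \frac{286}{3} \approx 95.333$)
$w p{\left(-5,l{\left(3 \cdot 6 + 4 \right)} \right)} = \frac{286 \left(-5 + 2 \left(3 \cdot 6 + 4\right)\right)}{3} = \frac{286 \left(-5 + 2 \left(18 + 4\right)\right)}{3} = \frac{286 \left(-5 + 2 \cdot 22\right)}{3} = \frac{286 \left(-5 + 44\right)}{3} = \frac{286}{3} \cdot 39 = 3718$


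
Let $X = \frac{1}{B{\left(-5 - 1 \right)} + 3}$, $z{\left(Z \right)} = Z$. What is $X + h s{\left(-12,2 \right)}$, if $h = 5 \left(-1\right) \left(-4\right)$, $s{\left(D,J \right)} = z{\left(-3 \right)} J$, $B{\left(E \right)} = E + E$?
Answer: $- \frac{1081}{9} \approx -120.11$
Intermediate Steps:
$B{\left(E \right)} = 2 E$
$s{\left(D,J \right)} = - 3 J$
$h = 20$ ($h = \left(-5\right) \left(-4\right) = 20$)
$X = - \frac{1}{9}$ ($X = \frac{1}{2 \left(-5 - 1\right) + 3} = \frac{1}{2 \left(-6\right) + 3} = \frac{1}{-12 + 3} = \frac{1}{-9} = - \frac{1}{9} \approx -0.11111$)
$X + h s{\left(-12,2 \right)} = - \frac{1}{9} + 20 \left(\left(-3\right) 2\right) = - \frac{1}{9} + 20 \left(-6\right) = - \frac{1}{9} - 120 = - \frac{1081}{9}$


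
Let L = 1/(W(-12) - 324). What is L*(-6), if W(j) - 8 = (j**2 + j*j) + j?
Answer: 3/20 ≈ 0.15000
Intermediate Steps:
W(j) = 8 + j + 2*j**2 (W(j) = 8 + ((j**2 + j*j) + j) = 8 + ((j**2 + j**2) + j) = 8 + (2*j**2 + j) = 8 + (j + 2*j**2) = 8 + j + 2*j**2)
L = -1/40 (L = 1/((8 - 12 + 2*(-12)**2) - 324) = 1/((8 - 12 + 2*144) - 324) = 1/((8 - 12 + 288) - 324) = 1/(284 - 324) = 1/(-40) = -1/40 ≈ -0.025000)
L*(-6) = -1/40*(-6) = 3/20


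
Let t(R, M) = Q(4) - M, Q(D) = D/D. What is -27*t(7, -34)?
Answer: -945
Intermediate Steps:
Q(D) = 1
t(R, M) = 1 - M
-27*t(7, -34) = -27*(1 - 1*(-34)) = -27*(1 + 34) = -27*35 = -945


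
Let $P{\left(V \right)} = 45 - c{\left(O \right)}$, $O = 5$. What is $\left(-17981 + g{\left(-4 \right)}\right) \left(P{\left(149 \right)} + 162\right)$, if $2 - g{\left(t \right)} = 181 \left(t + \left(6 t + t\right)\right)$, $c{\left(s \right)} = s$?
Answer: $-2461774$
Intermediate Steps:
$P{\left(V \right)} = 40$ ($P{\left(V \right)} = 45 - 5 = 40$)
$g{\left(t \right)} = 2 - 1448 t$ ($g{\left(t \right)} = 2 - 181 \left(t + \left(6 t + t\right)\right) = 2 - 181 \left(t + 7 t\right) = 2 - 181 \cdot 8 t = 2 - 1448 t$)
$\left(-17981 + g{\left(-4 \right)}\right) \left(P{\left(149 \right)} + 162\right) = \left(-17981 + \left(2 - -5792\right)\right) \left(40 + 162\right) = \left(-17981 + \left(2 + 5792\right)\right) 202 = \left(-17981 + 5794\right) 202 = \left(-12187\right) 202 = -2461774$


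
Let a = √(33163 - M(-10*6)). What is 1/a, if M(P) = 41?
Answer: √33122/33122 ≈ 0.0054947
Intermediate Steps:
a = √33122 (a = √(33163 - 1*41) = √(33163 - 41) = √33122 ≈ 181.99)
1/a = 1/(√33122) = √33122/33122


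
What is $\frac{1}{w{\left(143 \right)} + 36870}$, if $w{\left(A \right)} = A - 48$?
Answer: $\frac{1}{36965} \approx 2.7053 \cdot 10^{-5}$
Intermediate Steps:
$w{\left(A \right)} = -48 + A$ ($w{\left(A \right)} = A - 48 = -48 + A$)
$\frac{1}{w{\left(143 \right)} + 36870} = \frac{1}{\left(-48 + 143\right) + 36870} = \frac{1}{95 + 36870} = \frac{1}{36965}$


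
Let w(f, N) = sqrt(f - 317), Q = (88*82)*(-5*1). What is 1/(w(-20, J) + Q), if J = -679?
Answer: -36080/1301766737 - I*sqrt(337)/1301766737 ≈ -2.7716e-5 - 1.4102e-8*I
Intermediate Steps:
Q = -36080 (Q = 7216*(-5) = -36080)
w(f, N) = sqrt(-317 + f)
1/(w(-20, J) + Q) = 1/(sqrt(-317 - 20) - 36080) = 1/(sqrt(-337) - 36080) = 1/(I*sqrt(337) - 36080) = 1/(-36080 + I*sqrt(337))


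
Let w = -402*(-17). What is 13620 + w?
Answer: 20454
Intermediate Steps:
w = 6834
13620 + w = 13620 + 6834 = 20454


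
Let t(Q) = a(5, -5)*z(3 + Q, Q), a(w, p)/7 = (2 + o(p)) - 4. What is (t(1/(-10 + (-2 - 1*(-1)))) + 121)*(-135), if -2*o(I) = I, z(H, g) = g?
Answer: -358425/22 ≈ -16292.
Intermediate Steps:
o(I) = -I/2
a(w, p) = -14 - 7*p/2 (a(w, p) = 7*((2 - p/2) - 4) = 7*(-2 - p/2) = -14 - 7*p/2)
t(Q) = 7*Q/2 (t(Q) = (-14 - 7/2*(-5))*Q = (-14 + 35/2)*Q = 7*Q/2)
(t(1/(-10 + (-2 - 1*(-1)))) + 121)*(-135) = (7/(2*(-10 + (-2 - 1*(-1)))) + 121)*(-135) = (7/(2*(-10 + (-2 + 1))) + 121)*(-135) = (7/(2*(-10 - 1)) + 121)*(-135) = ((7/2)/(-11) + 121)*(-135) = ((7/2)*(-1/11) + 121)*(-135) = (-7/22 + 121)*(-135) = (2655/22)*(-135) = -358425/22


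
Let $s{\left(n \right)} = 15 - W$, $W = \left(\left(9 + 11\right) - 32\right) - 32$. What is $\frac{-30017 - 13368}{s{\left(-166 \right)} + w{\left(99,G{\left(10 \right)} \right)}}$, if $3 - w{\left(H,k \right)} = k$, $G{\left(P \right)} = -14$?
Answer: $- \frac{43385}{76} \approx -570.86$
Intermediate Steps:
$W = -44$ ($W = \left(20 - 32\right) - 32 = -12 - 32 = -44$)
$w{\left(H,k \right)} = 3 - k$
$s{\left(n \right)} = 59$ ($s{\left(n \right)} = 15 - -44 = 15 + 44 = 59$)
$\frac{-30017 - 13368}{s{\left(-166 \right)} + w{\left(99,G{\left(10 \right)} \right)}} = \frac{-30017 - 13368}{59 + \left(3 - -14\right)} = - \frac{43385}{59 + \left(3 + 14\right)} = - \frac{43385}{59 + 17} = - \frac{43385}{76}$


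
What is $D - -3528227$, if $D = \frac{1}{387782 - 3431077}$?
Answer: $\frac{10737435587964}{3043295} \approx 3.5282 \cdot 10^{6}$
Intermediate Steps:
$D = - \frac{1}{3043295}$ ($D = \frac{1}{387782 - 3431077} = \frac{1}{-3043295} = - \frac{1}{3043295} \approx -3.2859 \cdot 10^{-7}$)
$D - -3528227 = - \frac{1}{3043295} - -3528227 = - \frac{1}{3043295} + 3528227 = \frac{10737435587964}{3043295}$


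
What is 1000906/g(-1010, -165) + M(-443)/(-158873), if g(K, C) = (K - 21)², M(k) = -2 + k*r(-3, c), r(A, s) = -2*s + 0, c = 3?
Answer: 156193714522/168875802953 ≈ 0.92490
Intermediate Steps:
r(A, s) = -2*s
M(k) = -2 - 6*k (M(k) = -2 + k*(-2*3) = -2 + k*(-6) = -2 - 6*k)
g(K, C) = (-21 + K)²
1000906/g(-1010, -165) + M(-443)/(-158873) = 1000906/((-21 - 1010)²) + (-2 - 6*(-443))/(-158873) = 1000906/((-1031)²) + (-2 + 2658)*(-1/158873) = 1000906/1062961 + 2656*(-1/158873) = 1000906*(1/1062961) - 2656/158873 = 1000906/1062961 - 2656/158873 = 156193714522/168875802953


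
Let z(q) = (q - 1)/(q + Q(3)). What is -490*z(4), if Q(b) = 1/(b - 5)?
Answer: -420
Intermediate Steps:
Q(b) = 1/(-5 + b)
z(q) = (-1 + q)/(-½ + q) (z(q) = (q - 1)/(q + 1/(-5 + 3)) = (-1 + q)/(q + 1/(-2)) = (-1 + q)/(q - ½) = (-1 + q)/(-½ + q))
-490*z(4) = -490*2*(-1 + 4)/(-1 + 2*4) = -490*2*3/(-1 + 8) = -490*2*3/7 = -490*2*(⅐)*3 = -490*6/7 = -14*30 = -420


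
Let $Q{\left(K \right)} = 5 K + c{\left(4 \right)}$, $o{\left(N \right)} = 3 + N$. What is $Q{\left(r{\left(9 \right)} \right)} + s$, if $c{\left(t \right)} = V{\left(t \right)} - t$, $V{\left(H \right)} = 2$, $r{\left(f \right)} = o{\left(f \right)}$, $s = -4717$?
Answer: $-4659$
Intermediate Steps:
$r{\left(f \right)} = 3 + f$
$c{\left(t \right)} = 2 - t$
$Q{\left(K \right)} = -2 + 5 K$ ($Q{\left(K \right)} = 5 K + \left(2 - 4\right) = 5 K - 2 = -2 + 5 K$)
$Q{\left(r{\left(9 \right)} \right)} + s = \left(-2 + 5 \left(3 + 9\right)\right) - 4717 = \left(-2 + 5 \cdot 12\right) - 4717 = \left(-2 + 60\right) - 4717 = 58 - 4717 = -4659$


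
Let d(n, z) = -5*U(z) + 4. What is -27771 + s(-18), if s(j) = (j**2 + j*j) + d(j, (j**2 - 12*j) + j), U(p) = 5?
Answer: -27144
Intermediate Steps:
d(n, z) = -21 (d(n, z) = -5*5 + 4 = -25 + 4 = -21)
s(j) = -21 + 2*j**2 (s(j) = (j**2 + j*j) - 21 = (j**2 + j**2) - 21 = 2*j**2 - 21 = -21 + 2*j**2)
-27771 + s(-18) = -27771 + (-21 + 2*(-18)**2) = -27771 + (-21 + 2*324) = -27771 + (-21 + 648) = -27771 + 627 = -27144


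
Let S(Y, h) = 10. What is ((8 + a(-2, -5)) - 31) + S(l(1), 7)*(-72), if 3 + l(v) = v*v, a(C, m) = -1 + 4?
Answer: -740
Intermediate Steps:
a(C, m) = 3
l(v) = -3 + v² (l(v) = -3 + v*v = -3 + v²)
((8 + a(-2, -5)) - 31) + S(l(1), 7)*(-72) = ((8 + 3) - 31) + 10*(-72) = (11 - 31) - 720 = -20 - 720 = -740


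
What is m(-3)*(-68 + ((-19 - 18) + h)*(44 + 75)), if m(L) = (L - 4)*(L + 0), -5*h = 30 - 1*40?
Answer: -88893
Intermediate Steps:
h = 2 (h = -(30 - 1*40)/5 = -(30 - 40)/5 = -1/5*(-10) = 2)
m(L) = L*(-4 + L) (m(L) = (-4 + L)*L = L*(-4 + L))
m(-3)*(-68 + ((-19 - 18) + h)*(44 + 75)) = (-3*(-4 - 3))*(-68 + ((-19 - 18) + 2)*(44 + 75)) = (-3*(-7))*(-68 + (-37 + 2)*119) = 21*(-68 - 35*119) = 21*(-68 - 4165) = 21*(-4233) = -88893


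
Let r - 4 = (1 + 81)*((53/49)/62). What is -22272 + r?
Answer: -33822919/1519 ≈ -22267.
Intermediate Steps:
r = 8249/1519 (r = 4 + (1 + 81)*((53/49)/62) = 4 + 82*((53*(1/49))*(1/62)) = 4 + 82*((53/49)*(1/62)) = 4 + 82*(53/3038) = 4 + 2173/1519 = 8249/1519 ≈ 5.4305)
-22272 + r = -22272 + 8249/1519 = -33822919/1519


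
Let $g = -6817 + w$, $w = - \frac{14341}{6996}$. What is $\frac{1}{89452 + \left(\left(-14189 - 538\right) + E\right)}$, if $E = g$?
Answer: $\frac{6996}{475070027} \approx 1.4726 \cdot 10^{-5}$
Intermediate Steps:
$w = - \frac{14341}{6996}$ ($w = \left(-14341\right) \frac{1}{6996} = - \frac{14341}{6996} \approx -2.0499$)
$g = - \frac{47706073}{6996}$ ($g = -6817 - \frac{14341}{6996} = - \frac{47706073}{6996} \approx -6819.0$)
$E = - \frac{47706073}{6996} \approx -6819.0$
$\frac{1}{89452 + \left(\left(-14189 - 538\right) + E\right)} = \frac{1}{89452 - \frac{150736165}{6996}} = \frac{1}{\frac{475070027}{6996}} = \frac{6996}{475070027}$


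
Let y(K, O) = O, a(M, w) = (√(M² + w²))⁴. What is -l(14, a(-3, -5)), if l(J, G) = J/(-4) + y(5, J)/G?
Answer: 1008/289 ≈ 3.4879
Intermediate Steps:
a(M, w) = (M² + w²)²
l(J, G) = -J/4 + J/G (l(J, G) = J/(-4) + J/G = J*(-¼) + J/G = -J/4 + J/G)
-l(14, a(-3, -5)) = -(-¼*14 + 14/(((-3)² + (-5)²)²)) = -(-7/2 + 14/((9 + 25)²)) = -(-7/2 + 14/(34²)) = -(-7/2 + 14/1156) = -(-7/2 + 14*(1/1156)) = -(-7/2 + 7/578) = -1*(-1008/289) = 1008/289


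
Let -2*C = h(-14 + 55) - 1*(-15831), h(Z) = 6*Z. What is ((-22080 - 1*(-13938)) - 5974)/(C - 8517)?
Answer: 28232/33111 ≈ 0.85265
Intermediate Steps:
C = -16077/2 (C = -(6*(-14 + 55) - 1*(-15831))/2 = -(6*41 + 15831)/2 = -(246 + 15831)/2 = -1/2*16077 = -16077/2 ≈ -8038.5)
((-22080 - 1*(-13938)) - 5974)/(C - 8517) = ((-22080 - 1*(-13938)) - 5974)/(-16077/2 - 8517) = ((-22080 + 13938) - 5974)/(-33111/2) = (-8142 - 5974)*(-2/33111) = -14116*(-2/33111) = 28232/33111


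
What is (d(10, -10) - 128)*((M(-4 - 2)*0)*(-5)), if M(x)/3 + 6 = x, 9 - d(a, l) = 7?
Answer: 0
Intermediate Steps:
d(a, l) = 2 (d(a, l) = 9 - 1*7 = 9 - 7 = 2)
M(x) = -18 + 3*x
(d(10, -10) - 128)*((M(-4 - 2)*0)*(-5)) = (2 - 128)*(((-18 + 3*(-4 - 2))*0)*(-5)) = -126*(-18 + 3*(-6))*0*(-5) = -126*(-18 - 18)*0*(-5) = -126*(-36*0)*(-5) = -0*(-5) = -126*0 = 0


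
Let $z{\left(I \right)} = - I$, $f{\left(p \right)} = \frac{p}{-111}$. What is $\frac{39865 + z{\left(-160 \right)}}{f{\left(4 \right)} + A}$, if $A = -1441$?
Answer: $- \frac{888555}{31991} \approx -27.775$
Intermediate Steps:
$f{\left(p \right)} = - \frac{p}{111}$ ($f{\left(p \right)} = p \left(- \frac{1}{111}\right) = - \frac{p}{111}$)
$\frac{39865 + z{\left(-160 \right)}}{f{\left(4 \right)} + A} = \frac{39865 - -160}{\left(- \frac{1}{111}\right) 4 - 1441} = \frac{39865 + 160}{- \frac{4}{111} - 1441} = \frac{40025}{- \frac{159955}{111}} = 40025 \left(- \frac{111}{159955}\right) = - \frac{888555}{31991}$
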